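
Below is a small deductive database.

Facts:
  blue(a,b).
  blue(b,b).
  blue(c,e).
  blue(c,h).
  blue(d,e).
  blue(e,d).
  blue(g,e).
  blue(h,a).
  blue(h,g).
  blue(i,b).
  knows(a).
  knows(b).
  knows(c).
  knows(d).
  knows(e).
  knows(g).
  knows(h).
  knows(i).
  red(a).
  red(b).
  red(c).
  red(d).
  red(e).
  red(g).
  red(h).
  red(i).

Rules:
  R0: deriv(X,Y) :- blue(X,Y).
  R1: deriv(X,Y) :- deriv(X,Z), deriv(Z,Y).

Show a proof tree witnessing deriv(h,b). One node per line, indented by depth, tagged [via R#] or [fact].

deriv(h,b)  [via R1]
  deriv(h,a)  [via R0]
    blue(h,a)  [fact]
  deriv(a,b)  [via R0]
    blue(a,b)  [fact]

round 1: derive deriv(a,b) via R0 from blue(a,b)
round 1: derive deriv(b,b) via R0 from blue(b,b)
round 1: derive deriv(c,e) via R0 from blue(c,e)
round 1: derive deriv(c,h) via R0 from blue(c,h)
round 1: derive deriv(d,e) via R0 from blue(d,e)
round 1: derive deriv(e,d) via R0 from blue(e,d)
round 1: derive deriv(g,e) via R0 from blue(g,e)
round 1: derive deriv(h,a) via R0 from blue(h,a)
round 1: derive deriv(h,g) via R0 from blue(h,g)
round 1: derive deriv(i,b) via R0 from blue(i,b)
round 2: derive deriv(c,a) via R1 from deriv(c,h), deriv(h,a)
round 2: derive deriv(c,d) via R1 from deriv(c,e), deriv(e,d)
round 2: derive deriv(c,g) via R1 from deriv(c,h), deriv(h,g)
round 2: derive deriv(d,d) via R1 from deriv(d,e), deriv(e,d)
round 2: derive deriv(e,e) via R1 from deriv(e,d), deriv(d,e)
round 2: derive deriv(g,d) via R1 from deriv(g,e), deriv(e,d)
round 2: derive deriv(h,b) via R1 from deriv(h,a), deriv(a,b)
round 2: derive deriv(h,e) via R1 from deriv(h,g), deriv(g,e)
round 3: derive deriv(c,b) via R1 from deriv(c,a), deriv(a,b)
round 3: derive deriv(h,d) via R1 from deriv(h,e), deriv(e,d)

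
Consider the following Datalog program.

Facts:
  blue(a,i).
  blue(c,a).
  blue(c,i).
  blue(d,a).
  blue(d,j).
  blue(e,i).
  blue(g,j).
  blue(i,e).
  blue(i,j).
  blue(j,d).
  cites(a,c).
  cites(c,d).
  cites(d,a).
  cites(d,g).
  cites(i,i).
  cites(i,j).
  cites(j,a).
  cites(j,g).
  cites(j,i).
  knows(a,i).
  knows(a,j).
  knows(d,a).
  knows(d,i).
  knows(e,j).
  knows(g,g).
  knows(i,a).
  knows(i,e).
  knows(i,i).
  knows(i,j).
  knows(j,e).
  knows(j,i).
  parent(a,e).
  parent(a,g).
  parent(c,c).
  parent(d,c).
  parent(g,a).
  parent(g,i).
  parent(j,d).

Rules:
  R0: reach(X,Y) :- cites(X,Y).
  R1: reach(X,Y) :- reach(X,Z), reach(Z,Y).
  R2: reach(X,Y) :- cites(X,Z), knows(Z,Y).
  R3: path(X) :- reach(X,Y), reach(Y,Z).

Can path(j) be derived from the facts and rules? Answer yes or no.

round 1: derive reach(a,c) via R0 from cites(a,c)
round 1: derive reach(c,d) via R0 from cites(c,d)
round 1: derive reach(d,a) via R0 from cites(d,a)
round 1: derive reach(d,g) via R0 from cites(d,g)
round 1: derive reach(i,i) via R0 from cites(i,i)
round 1: derive reach(i,j) via R0 from cites(i,j)
round 1: derive reach(j,a) via R0 from cites(j,a)
round 1: derive reach(j,g) via R0 from cites(j,g)
round 1: derive reach(j,i) via R0 from cites(j,i)
round 1: derive reach(c,a) via R2 from cites(c,d), knows(d,a)
round 1: derive reach(c,i) via R2 from cites(c,d), knows(d,i)
round 1: derive reach(d,i) via R2 from cites(d,a), knows(a,i)
round 1: derive reach(d,j) via R2 from cites(d,a), knows(a,j)
round 1: derive reach(i,a) via R2 from cites(i,i), knows(i,a)
round 1: derive reach(i,e) via R2 from cites(i,i), knows(i,e)
round 1: derive reach(j,e) via R2 from cites(j,i), knows(i,e)
round 1: derive reach(j,j) via R2 from cites(j,a), knows(a,j)
round 2: derive reach(a,a) via R1 from reach(a,c), reach(c,a)
round 2: derive reach(a,d) via R1 from reach(a,c), reach(c,d)
round 2: derive reach(a,i) via R1 from reach(a,c), reach(c,i)
round 2: derive reach(c,c) via R1 from reach(c,a), reach(a,c)
round 2: derive reach(c,e) via R1 from reach(c,i), reach(i,e)
round 2: derive reach(c,g) via R1 from reach(c,d), reach(d,g)
round 2: derive reach(c,j) via R1 from reach(c,d), reach(d,j)
round 2: derive reach(d,c) via R1 from reach(d,a), reach(a,c)
round 2: derive reach(d,e) via R1 from reach(d,i), reach(i,e)
round 2: derive reach(i,c) via R1 from reach(i,a), reach(a,c)
round 2: derive reach(i,g) via R1 from reach(i,j), reach(j,g)
round 2: derive reach(j,c) via R1 from reach(j,a), reach(a,c)
round 2: derive path(a) via R3 from reach(a,c), reach(c,a)
round 2: derive path(c) via R3 from reach(c,a), reach(a,c)
round 2: derive path(d) via R3 from reach(d,a), reach(a,c)
round 2: derive path(i) via R3 from reach(i,a), reach(a,c)
round 2: derive path(j) via R3 from reach(j,a), reach(a,c)
round 3: derive reach(a,e) via R1 from reach(a,c), reach(c,e)
round 3: derive reach(a,g) via R1 from reach(a,c), reach(c,g)
round 3: derive reach(a,j) via R1 from reach(a,c), reach(c,j)
round 3: derive reach(d,d) via R1 from reach(d,a), reach(a,d)
round 3: derive reach(i,d) via R1 from reach(i,a), reach(a,d)
round 3: derive reach(j,d) via R1 from reach(j,a), reach(a,d)

yes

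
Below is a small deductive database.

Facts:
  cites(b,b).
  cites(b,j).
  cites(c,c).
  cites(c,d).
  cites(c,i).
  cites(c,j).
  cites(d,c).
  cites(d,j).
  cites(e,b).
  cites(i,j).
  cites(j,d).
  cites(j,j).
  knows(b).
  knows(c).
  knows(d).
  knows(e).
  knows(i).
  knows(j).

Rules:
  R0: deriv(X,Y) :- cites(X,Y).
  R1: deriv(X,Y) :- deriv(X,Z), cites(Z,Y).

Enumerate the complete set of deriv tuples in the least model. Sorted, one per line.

deriv(b,b)
deriv(b,c)
deriv(b,d)
deriv(b,i)
deriv(b,j)
deriv(c,c)
deriv(c,d)
deriv(c,i)
deriv(c,j)
deriv(d,c)
deriv(d,d)
deriv(d,i)
deriv(d,j)
deriv(e,b)
deriv(e,c)
deriv(e,d)
deriv(e,i)
deriv(e,j)
deriv(i,c)
deriv(i,d)
deriv(i,i)
deriv(i,j)
deriv(j,c)
deriv(j,d)
deriv(j,i)
deriv(j,j)

round 1: derive deriv(b,b) via R0 from cites(b,b)
round 1: derive deriv(b,j) via R0 from cites(b,j)
round 1: derive deriv(c,c) via R0 from cites(c,c)
round 1: derive deriv(c,d) via R0 from cites(c,d)
round 1: derive deriv(c,i) via R0 from cites(c,i)
round 1: derive deriv(c,j) via R0 from cites(c,j)
round 1: derive deriv(d,c) via R0 from cites(d,c)
round 1: derive deriv(d,j) via R0 from cites(d,j)
round 1: derive deriv(e,b) via R0 from cites(e,b)
round 1: derive deriv(i,j) via R0 from cites(i,j)
round 1: derive deriv(j,d) via R0 from cites(j,d)
round 1: derive deriv(j,j) via R0 from cites(j,j)
round 2: derive deriv(b,d) via R1 from deriv(b,j), cites(j,d)
round 2: derive deriv(d,d) via R1 from deriv(d,c), cites(c,d)
round 2: derive deriv(d,i) via R1 from deriv(d,c), cites(c,i)
round 2: derive deriv(e,j) via R1 from deriv(e,b), cites(b,j)
round 2: derive deriv(i,d) via R1 from deriv(i,j), cites(j,d)
round 2: derive deriv(j,c) via R1 from deriv(j,d), cites(d,c)
round 3: derive deriv(b,c) via R1 from deriv(b,d), cites(d,c)
round 3: derive deriv(e,d) via R1 from deriv(e,j), cites(j,d)
round 3: derive deriv(i,c) via R1 from deriv(i,d), cites(d,c)
round 3: derive deriv(j,i) via R1 from deriv(j,c), cites(c,i)
round 4: derive deriv(b,i) via R1 from deriv(b,c), cites(c,i)
round 4: derive deriv(e,c) via R1 from deriv(e,d), cites(d,c)
round 4: derive deriv(i,i) via R1 from deriv(i,c), cites(c,i)
round 5: derive deriv(e,i) via R1 from deriv(e,c), cites(c,i)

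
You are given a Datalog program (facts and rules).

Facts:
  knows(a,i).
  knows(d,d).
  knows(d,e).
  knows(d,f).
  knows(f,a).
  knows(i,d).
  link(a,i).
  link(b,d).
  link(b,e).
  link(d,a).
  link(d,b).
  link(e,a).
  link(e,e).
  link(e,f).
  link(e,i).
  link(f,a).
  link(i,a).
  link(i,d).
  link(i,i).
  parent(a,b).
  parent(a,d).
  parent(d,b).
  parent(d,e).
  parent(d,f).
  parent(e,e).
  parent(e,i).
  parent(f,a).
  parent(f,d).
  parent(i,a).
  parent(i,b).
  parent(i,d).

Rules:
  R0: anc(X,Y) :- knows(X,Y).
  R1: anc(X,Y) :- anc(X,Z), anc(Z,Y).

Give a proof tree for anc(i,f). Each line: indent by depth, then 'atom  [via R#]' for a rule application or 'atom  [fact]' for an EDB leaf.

round 1: derive anc(a,i) via R0 from knows(a,i)
round 1: derive anc(d,d) via R0 from knows(d,d)
round 1: derive anc(d,e) via R0 from knows(d,e)
round 1: derive anc(d,f) via R0 from knows(d,f)
round 1: derive anc(f,a) via R0 from knows(f,a)
round 1: derive anc(i,d) via R0 from knows(i,d)
round 2: derive anc(a,d) via R1 from anc(a,i), anc(i,d)
round 2: derive anc(d,a) via R1 from anc(d,f), anc(f,a)
round 2: derive anc(f,i) via R1 from anc(f,a), anc(a,i)
round 2: derive anc(i,e) via R1 from anc(i,d), anc(d,e)
round 2: derive anc(i,f) via R1 from anc(i,d), anc(d,f)
round 3: derive anc(a,a) via R1 from anc(a,d), anc(d,a)
round 3: derive anc(a,e) via R1 from anc(a,d), anc(d,e)
round 3: derive anc(a,f) via R1 from anc(a,d), anc(d,f)
round 3: derive anc(d,i) via R1 from anc(d,a), anc(a,i)
round 3: derive anc(f,d) via R1 from anc(f,a), anc(a,d)
round 3: derive anc(f,e) via R1 from anc(f,i), anc(i,e)
round 3: derive anc(f,f) via R1 from anc(f,i), anc(i,f)
round 3: derive anc(i,a) via R1 from anc(i,d), anc(d,a)
round 3: derive anc(i,i) via R1 from anc(i,f), anc(f,i)

anc(i,f)  [via R1]
  anc(i,d)  [via R0]
    knows(i,d)  [fact]
  anc(d,f)  [via R0]
    knows(d,f)  [fact]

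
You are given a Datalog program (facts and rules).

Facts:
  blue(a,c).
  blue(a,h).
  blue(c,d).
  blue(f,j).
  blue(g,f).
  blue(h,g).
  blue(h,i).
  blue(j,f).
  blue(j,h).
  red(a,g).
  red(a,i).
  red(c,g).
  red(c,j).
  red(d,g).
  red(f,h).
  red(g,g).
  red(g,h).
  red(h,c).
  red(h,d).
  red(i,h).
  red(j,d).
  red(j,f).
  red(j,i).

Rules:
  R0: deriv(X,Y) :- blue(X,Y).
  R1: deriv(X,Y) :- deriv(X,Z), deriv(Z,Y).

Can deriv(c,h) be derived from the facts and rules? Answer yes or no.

round 1: derive deriv(a,c) via R0 from blue(a,c)
round 1: derive deriv(a,h) via R0 from blue(a,h)
round 1: derive deriv(c,d) via R0 from blue(c,d)
round 1: derive deriv(f,j) via R0 from blue(f,j)
round 1: derive deriv(g,f) via R0 from blue(g,f)
round 1: derive deriv(h,g) via R0 from blue(h,g)
round 1: derive deriv(h,i) via R0 from blue(h,i)
round 1: derive deriv(j,f) via R0 from blue(j,f)
round 1: derive deriv(j,h) via R0 from blue(j,h)
round 2: derive deriv(a,d) via R1 from deriv(a,c), deriv(c,d)
round 2: derive deriv(a,g) via R1 from deriv(a,h), deriv(h,g)
round 2: derive deriv(a,i) via R1 from deriv(a,h), deriv(h,i)
round 2: derive deriv(f,f) via R1 from deriv(f,j), deriv(j,f)
round 2: derive deriv(f,h) via R1 from deriv(f,j), deriv(j,h)
round 2: derive deriv(g,j) via R1 from deriv(g,f), deriv(f,j)
round 2: derive deriv(h,f) via R1 from deriv(h,g), deriv(g,f)
round 2: derive deriv(j,g) via R1 from deriv(j,h), deriv(h,g)
round 2: derive deriv(j,i) via R1 from deriv(j,h), deriv(h,i)
round 2: derive deriv(j,j) via R1 from deriv(j,f), deriv(f,j)
round 3: derive deriv(a,f) via R1 from deriv(a,g), deriv(g,f)
round 3: derive deriv(a,j) via R1 from deriv(a,g), deriv(g,j)
round 3: derive deriv(f,g) via R1 from deriv(f,h), deriv(h,g)
round 3: derive deriv(f,i) via R1 from deriv(f,h), deriv(h,i)
round 3: derive deriv(g,g) via R1 from deriv(g,j), deriv(j,g)
round 3: derive deriv(g,h) via R1 from deriv(g,f), deriv(f,h)
round 3: derive deriv(g,i) via R1 from deriv(g,j), deriv(j,i)
round 3: derive deriv(h,h) via R1 from deriv(h,f), deriv(f,h)
round 3: derive deriv(h,j) via R1 from deriv(h,f), deriv(f,j)

no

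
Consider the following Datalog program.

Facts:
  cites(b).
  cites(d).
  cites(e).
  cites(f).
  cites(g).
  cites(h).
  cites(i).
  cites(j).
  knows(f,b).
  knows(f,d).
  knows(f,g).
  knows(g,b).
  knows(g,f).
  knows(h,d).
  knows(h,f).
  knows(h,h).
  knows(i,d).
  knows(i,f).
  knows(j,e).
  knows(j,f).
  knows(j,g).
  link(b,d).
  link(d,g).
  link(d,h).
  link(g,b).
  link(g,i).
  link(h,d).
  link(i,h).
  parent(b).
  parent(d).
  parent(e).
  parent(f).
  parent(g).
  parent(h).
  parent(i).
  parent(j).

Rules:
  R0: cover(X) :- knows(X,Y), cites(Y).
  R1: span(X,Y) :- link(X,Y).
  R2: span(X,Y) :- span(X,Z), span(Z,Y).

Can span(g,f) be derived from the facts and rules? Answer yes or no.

no

round 1: derive span(b,d) via R1 from link(b,d)
round 1: derive span(d,g) via R1 from link(d,g)
round 1: derive span(d,h) via R1 from link(d,h)
round 1: derive span(g,b) via R1 from link(g,b)
round 1: derive span(g,i) via R1 from link(g,i)
round 1: derive span(h,d) via R1 from link(h,d)
round 1: derive span(i,h) via R1 from link(i,h)
round 2: derive span(b,g) via R2 from span(b,d), span(d,g)
round 2: derive span(b,h) via R2 from span(b,d), span(d,h)
round 2: derive span(d,b) via R2 from span(d,g), span(g,b)
round 2: derive span(d,d) via R2 from span(d,h), span(h,d)
round 2: derive span(d,i) via R2 from span(d,g), span(g,i)
round 2: derive span(g,d) via R2 from span(g,b), span(b,d)
round 2: derive span(g,h) via R2 from span(g,i), span(i,h)
round 2: derive span(h,g) via R2 from span(h,d), span(d,g)
round 2: derive span(h,h) via R2 from span(h,d), span(d,h)
round 2: derive span(i,d) via R2 from span(i,h), span(h,d)
round 3: derive span(b,b) via R2 from span(b,d), span(d,b)
round 3: derive span(b,i) via R2 from span(b,d), span(d,i)
round 3: derive span(g,g) via R2 from span(g,b), span(b,g)
round 3: derive span(h,b) via R2 from span(h,d), span(d,b)
round 3: derive span(h,i) via R2 from span(h,d), span(d,i)
round 3: derive span(i,b) via R2 from span(i,d), span(d,b)
round 3: derive span(i,g) via R2 from span(i,d), span(d,g)
round 3: derive span(i,i) via R2 from span(i,d), span(d,i)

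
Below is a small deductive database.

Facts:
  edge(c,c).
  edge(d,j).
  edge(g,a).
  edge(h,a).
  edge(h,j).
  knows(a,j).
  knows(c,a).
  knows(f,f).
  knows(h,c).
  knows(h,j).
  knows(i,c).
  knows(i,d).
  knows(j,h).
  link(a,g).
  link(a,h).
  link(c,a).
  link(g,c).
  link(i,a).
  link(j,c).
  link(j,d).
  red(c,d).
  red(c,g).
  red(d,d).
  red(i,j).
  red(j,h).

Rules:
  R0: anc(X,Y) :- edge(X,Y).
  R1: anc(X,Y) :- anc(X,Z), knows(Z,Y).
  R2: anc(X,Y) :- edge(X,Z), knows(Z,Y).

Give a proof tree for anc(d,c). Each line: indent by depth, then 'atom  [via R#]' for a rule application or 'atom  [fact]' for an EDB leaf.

anc(d,c)  [via R1]
  anc(d,h)  [via R2]
    edge(d,j)  [fact]
    knows(j,h)  [fact]
  knows(h,c)  [fact]

round 1: derive anc(c,c) via R0 from edge(c,c)
round 1: derive anc(d,j) via R0 from edge(d,j)
round 1: derive anc(g,a) via R0 from edge(g,a)
round 1: derive anc(h,a) via R0 from edge(h,a)
round 1: derive anc(h,j) via R0 from edge(h,j)
round 1: derive anc(c,a) via R2 from edge(c,c), knows(c,a)
round 1: derive anc(d,h) via R2 from edge(d,j), knows(j,h)
round 1: derive anc(g,j) via R2 from edge(g,a), knows(a,j)
round 1: derive anc(h,h) via R2 from edge(h,j), knows(j,h)
round 2: derive anc(c,j) via R1 from anc(c,a), knows(a,j)
round 2: derive anc(d,c) via R1 from anc(d,h), knows(h,c)
round 2: derive anc(g,h) via R1 from anc(g,j), knows(j,h)
round 2: derive anc(h,c) via R1 from anc(h,h), knows(h,c)
round 3: derive anc(c,h) via R1 from anc(c,j), knows(j,h)
round 3: derive anc(d,a) via R1 from anc(d,c), knows(c,a)
round 3: derive anc(g,c) via R1 from anc(g,h), knows(h,c)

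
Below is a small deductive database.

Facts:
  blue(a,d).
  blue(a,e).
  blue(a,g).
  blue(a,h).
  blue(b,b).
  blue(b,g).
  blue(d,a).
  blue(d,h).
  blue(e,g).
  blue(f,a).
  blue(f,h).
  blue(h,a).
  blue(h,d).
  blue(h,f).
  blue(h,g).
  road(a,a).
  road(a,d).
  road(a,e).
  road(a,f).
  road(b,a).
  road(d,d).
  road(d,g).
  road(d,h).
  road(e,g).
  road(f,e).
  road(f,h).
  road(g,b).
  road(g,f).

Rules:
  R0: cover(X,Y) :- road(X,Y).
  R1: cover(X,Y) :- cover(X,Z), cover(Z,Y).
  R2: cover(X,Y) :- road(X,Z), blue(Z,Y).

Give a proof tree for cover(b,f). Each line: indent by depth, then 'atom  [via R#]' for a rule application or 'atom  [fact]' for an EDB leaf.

round 1: derive cover(a,a) via R0 from road(a,a)
round 1: derive cover(a,d) via R0 from road(a,d)
round 1: derive cover(a,e) via R0 from road(a,e)
round 1: derive cover(a,f) via R0 from road(a,f)
round 1: derive cover(b,a) via R0 from road(b,a)
round 1: derive cover(d,d) via R0 from road(d,d)
round 1: derive cover(d,g) via R0 from road(d,g)
round 1: derive cover(d,h) via R0 from road(d,h)
round 1: derive cover(e,g) via R0 from road(e,g)
round 1: derive cover(f,e) via R0 from road(f,e)
round 1: derive cover(f,h) via R0 from road(f,h)
round 1: derive cover(g,b) via R0 from road(g,b)
round 1: derive cover(g,f) via R0 from road(g,f)
round 1: derive cover(a,g) via R2 from road(a,a), blue(a,g)
round 1: derive cover(a,h) via R2 from road(a,a), blue(a,h)
round 1: derive cover(b,d) via R2 from road(b,a), blue(a,d)
round 1: derive cover(b,e) via R2 from road(b,a), blue(a,e)
round 1: derive cover(b,g) via R2 from road(b,a), blue(a,g)
round 1: derive cover(b,h) via R2 from road(b,a), blue(a,h)
round 1: derive cover(d,a) via R2 from road(d,d), blue(d,a)
round 1: derive cover(d,f) via R2 from road(d,h), blue(h,f)
round 1: derive cover(f,a) via R2 from road(f,h), blue(h,a)
round 1: derive cover(f,d) via R2 from road(f,h), blue(h,d)
round 1: derive cover(f,f) via R2 from road(f,h), blue(h,f)
round 1: derive cover(f,g) via R2 from road(f,e), blue(e,g)
round 1: derive cover(g,a) via R2 from road(g,f), blue(f,a)
round 1: derive cover(g,g) via R2 from road(g,b), blue(b,g)
round 1: derive cover(g,h) via R2 from road(g,f), blue(f,h)
round 2: derive cover(a,b) via R1 from cover(a,g), cover(g,b)
round 2: derive cover(b,b) via R1 from cover(b,g), cover(g,b)
round 2: derive cover(b,f) via R1 from cover(b,a), cover(a,f)
round 2: derive cover(d,b) via R1 from cover(d,g), cover(g,b)
round 2: derive cover(d,e) via R1 from cover(d,a), cover(a,e)
round 2: derive cover(e,a) via R1 from cover(e,g), cover(g,a)
round 2: derive cover(e,b) via R1 from cover(e,g), cover(g,b)
round 2: derive cover(e,f) via R1 from cover(e,g), cover(g,f)
round 2: derive cover(e,h) via R1 from cover(e,g), cover(g,h)
round 2: derive cover(f,b) via R1 from cover(f,g), cover(g,b)
round 2: derive cover(g,d) via R1 from cover(g,a), cover(a,d)
round 2: derive cover(g,e) via R1 from cover(g,a), cover(a,e)
round 3: derive cover(e,d) via R1 from cover(e,a), cover(a,d)
round 3: derive cover(e,e) via R1 from cover(e,a), cover(a,e)

cover(b,f)  [via R1]
  cover(b,a)  [via R0]
    road(b,a)  [fact]
  cover(a,f)  [via R0]
    road(a,f)  [fact]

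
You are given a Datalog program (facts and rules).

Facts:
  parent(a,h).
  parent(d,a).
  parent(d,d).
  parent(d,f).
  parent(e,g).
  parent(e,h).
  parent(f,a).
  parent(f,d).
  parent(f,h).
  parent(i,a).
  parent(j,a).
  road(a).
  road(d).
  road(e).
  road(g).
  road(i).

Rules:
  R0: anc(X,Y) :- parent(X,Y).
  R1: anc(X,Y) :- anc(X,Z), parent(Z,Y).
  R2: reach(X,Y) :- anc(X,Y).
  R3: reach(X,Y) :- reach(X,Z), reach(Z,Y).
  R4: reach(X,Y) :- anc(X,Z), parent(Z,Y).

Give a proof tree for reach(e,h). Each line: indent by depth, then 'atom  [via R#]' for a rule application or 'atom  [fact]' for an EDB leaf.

round 1: derive anc(a,h) via R0 from parent(a,h)
round 1: derive anc(d,a) via R0 from parent(d,a)
round 1: derive anc(d,d) via R0 from parent(d,d)
round 1: derive anc(d,f) via R0 from parent(d,f)
round 1: derive anc(e,g) via R0 from parent(e,g)
round 1: derive anc(e,h) via R0 from parent(e,h)
round 1: derive anc(f,a) via R0 from parent(f,a)
round 1: derive anc(f,d) via R0 from parent(f,d)
round 1: derive anc(f,h) via R0 from parent(f,h)
round 1: derive anc(i,a) via R0 from parent(i,a)
round 1: derive anc(j,a) via R0 from parent(j,a)
round 2: derive anc(d,h) via R1 from anc(d,a), parent(a,h)
round 2: derive anc(f,f) via R1 from anc(f,d), parent(d,f)
round 2: derive anc(i,h) via R1 from anc(i,a), parent(a,h)
round 2: derive anc(j,h) via R1 from anc(j,a), parent(a,h)
round 2: derive reach(a,h) via R2 from anc(a,h)
round 2: derive reach(d,a) via R2 from anc(d,a)
round 2: derive reach(d,d) via R2 from anc(d,d)
round 2: derive reach(d,f) via R2 from anc(d,f)
round 2: derive reach(e,g) via R2 from anc(e,g)
round 2: derive reach(e,h) via R2 from anc(e,h)
round 2: derive reach(f,a) via R2 from anc(f,a)
round 2: derive reach(f,d) via R2 from anc(f,d)
round 2: derive reach(f,h) via R2 from anc(f,h)
round 2: derive reach(i,a) via R2 from anc(i,a)
round 2: derive reach(j,a) via R2 from anc(j,a)
round 2: derive reach(d,h) via R4 from anc(d,a), parent(a,h)
round 2: derive reach(f,f) via R4 from anc(f,d), parent(d,f)
round 2: derive reach(i,h) via R4 from anc(i,a), parent(a,h)
round 2: derive reach(j,h) via R4 from anc(j,a), parent(a,h)

reach(e,h)  [via R2]
  anc(e,h)  [via R0]
    parent(e,h)  [fact]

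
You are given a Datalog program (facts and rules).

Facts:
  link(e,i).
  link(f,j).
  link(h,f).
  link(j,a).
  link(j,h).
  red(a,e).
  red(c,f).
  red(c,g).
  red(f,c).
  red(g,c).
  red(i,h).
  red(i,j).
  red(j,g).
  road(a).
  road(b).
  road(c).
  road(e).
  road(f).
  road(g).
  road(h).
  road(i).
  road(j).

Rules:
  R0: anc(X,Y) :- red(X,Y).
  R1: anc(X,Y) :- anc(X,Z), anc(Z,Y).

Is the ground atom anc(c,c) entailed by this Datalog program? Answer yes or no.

round 1: derive anc(a,e) via R0 from red(a,e)
round 1: derive anc(c,f) via R0 from red(c,f)
round 1: derive anc(c,g) via R0 from red(c,g)
round 1: derive anc(f,c) via R0 from red(f,c)
round 1: derive anc(g,c) via R0 from red(g,c)
round 1: derive anc(i,h) via R0 from red(i,h)
round 1: derive anc(i,j) via R0 from red(i,j)
round 1: derive anc(j,g) via R0 from red(j,g)
round 2: derive anc(c,c) via R1 from anc(c,f), anc(f,c)
round 2: derive anc(f,f) via R1 from anc(f,c), anc(c,f)
round 2: derive anc(f,g) via R1 from anc(f,c), anc(c,g)
round 2: derive anc(g,f) via R1 from anc(g,c), anc(c,f)
round 2: derive anc(g,g) via R1 from anc(g,c), anc(c,g)
round 2: derive anc(i,g) via R1 from anc(i,j), anc(j,g)
round 2: derive anc(j,c) via R1 from anc(j,g), anc(g,c)
round 3: derive anc(i,c) via R1 from anc(i,g), anc(g,c)
round 3: derive anc(i,f) via R1 from anc(i,g), anc(g,f)
round 3: derive anc(j,f) via R1 from anc(j,c), anc(c,f)

yes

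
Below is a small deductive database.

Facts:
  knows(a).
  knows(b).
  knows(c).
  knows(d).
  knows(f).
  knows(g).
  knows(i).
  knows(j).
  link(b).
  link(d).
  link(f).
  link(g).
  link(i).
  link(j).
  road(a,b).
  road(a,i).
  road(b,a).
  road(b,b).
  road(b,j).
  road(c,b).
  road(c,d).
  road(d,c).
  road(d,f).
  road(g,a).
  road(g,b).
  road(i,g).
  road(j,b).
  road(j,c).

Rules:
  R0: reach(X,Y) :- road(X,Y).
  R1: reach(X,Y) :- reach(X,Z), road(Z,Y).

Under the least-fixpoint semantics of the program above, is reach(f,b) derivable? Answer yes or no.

round 1: derive reach(a,b) via R0 from road(a,b)
round 1: derive reach(a,i) via R0 from road(a,i)
round 1: derive reach(b,a) via R0 from road(b,a)
round 1: derive reach(b,b) via R0 from road(b,b)
round 1: derive reach(b,j) via R0 from road(b,j)
round 1: derive reach(c,b) via R0 from road(c,b)
round 1: derive reach(c,d) via R0 from road(c,d)
round 1: derive reach(d,c) via R0 from road(d,c)
round 1: derive reach(d,f) via R0 from road(d,f)
round 1: derive reach(g,a) via R0 from road(g,a)
round 1: derive reach(g,b) via R0 from road(g,b)
round 1: derive reach(i,g) via R0 from road(i,g)
round 1: derive reach(j,b) via R0 from road(j,b)
round 1: derive reach(j,c) via R0 from road(j,c)
round 2: derive reach(a,a) via R1 from reach(a,b), road(b,a)
round 2: derive reach(a,g) via R1 from reach(a,i), road(i,g)
round 2: derive reach(a,j) via R1 from reach(a,b), road(b,j)
round 2: derive reach(b,c) via R1 from reach(b,j), road(j,c)
round 2: derive reach(b,i) via R1 from reach(b,a), road(a,i)
round 2: derive reach(c,a) via R1 from reach(c,b), road(b,a)
round 2: derive reach(c,c) via R1 from reach(c,d), road(d,c)
round 2: derive reach(c,f) via R1 from reach(c,d), road(d,f)
round 2: derive reach(c,j) via R1 from reach(c,b), road(b,j)
round 2: derive reach(d,b) via R1 from reach(d,c), road(c,b)
round 2: derive reach(d,d) via R1 from reach(d,c), road(c,d)
round 2: derive reach(g,i) via R1 from reach(g,a), road(a,i)
round 2: derive reach(g,j) via R1 from reach(g,b), road(b,j)
round 2: derive reach(i,a) via R1 from reach(i,g), road(g,a)
round 2: derive reach(i,b) via R1 from reach(i,g), road(g,b)
round 2: derive reach(j,a) via R1 from reach(j,b), road(b,a)
round 2: derive reach(j,d) via R1 from reach(j,c), road(c,d)
round 2: derive reach(j,j) via R1 from reach(j,b), road(b,j)
round 3: derive reach(a,c) via R1 from reach(a,j), road(j,c)
round 3: derive reach(b,d) via R1 from reach(b,c), road(c,d)
round 3: derive reach(b,g) via R1 from reach(b,i), road(i,g)
round 3: derive reach(c,i) via R1 from reach(c,a), road(a,i)
round 3: derive reach(d,a) via R1 from reach(d,b), road(b,a)
round 3: derive reach(d,j) via R1 from reach(d,b), road(b,j)
round 3: derive reach(g,c) via R1 from reach(g,j), road(j,c)
round 3: derive reach(g,g) via R1 from reach(g,i), road(i,g)
round 3: derive reach(i,i) via R1 from reach(i,a), road(a,i)
round 3: derive reach(i,j) via R1 from reach(i,b), road(b,j)
round 3: derive reach(j,f) via R1 from reach(j,d), road(d,f)
round 3: derive reach(j,i) via R1 from reach(j,a), road(a,i)
round 4: derive reach(a,d) via R1 from reach(a,c), road(c,d)
round 4: derive reach(b,f) via R1 from reach(b,d), road(d,f)
round 4: derive reach(c,g) via R1 from reach(c,i), road(i,g)
round 4: derive reach(d,i) via R1 from reach(d,a), road(a,i)
round 4: derive reach(g,d) via R1 from reach(g,c), road(c,d)
round 4: derive reach(i,c) via R1 from reach(i,j), road(j,c)
round 4: derive reach(j,g) via R1 from reach(j,i), road(i,g)
round 5: derive reach(a,f) via R1 from reach(a,d), road(d,f)
round 5: derive reach(d,g) via R1 from reach(d,i), road(i,g)
round 5: derive reach(g,f) via R1 from reach(g,d), road(d,f)
round 5: derive reach(i,d) via R1 from reach(i,c), road(c,d)
round 6: derive reach(i,f) via R1 from reach(i,d), road(d,f)

no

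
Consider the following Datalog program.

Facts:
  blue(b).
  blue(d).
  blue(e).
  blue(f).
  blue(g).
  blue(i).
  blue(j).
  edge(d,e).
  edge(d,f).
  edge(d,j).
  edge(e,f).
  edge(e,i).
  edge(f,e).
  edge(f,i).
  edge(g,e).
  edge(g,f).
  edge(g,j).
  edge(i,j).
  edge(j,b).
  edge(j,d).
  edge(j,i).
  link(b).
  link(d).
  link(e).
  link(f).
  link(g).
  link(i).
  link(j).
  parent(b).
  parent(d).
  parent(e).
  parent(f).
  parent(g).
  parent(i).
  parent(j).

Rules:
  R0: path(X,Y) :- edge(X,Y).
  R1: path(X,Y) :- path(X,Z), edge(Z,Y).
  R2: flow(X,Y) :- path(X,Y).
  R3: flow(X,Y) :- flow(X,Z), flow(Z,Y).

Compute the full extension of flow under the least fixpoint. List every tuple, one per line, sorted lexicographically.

flow(d,b)
flow(d,d)
flow(d,e)
flow(d,f)
flow(d,i)
flow(d,j)
flow(e,b)
flow(e,d)
flow(e,e)
flow(e,f)
flow(e,i)
flow(e,j)
flow(f,b)
flow(f,d)
flow(f,e)
flow(f,f)
flow(f,i)
flow(f,j)
flow(g,b)
flow(g,d)
flow(g,e)
flow(g,f)
flow(g,i)
flow(g,j)
flow(i,b)
flow(i,d)
flow(i,e)
flow(i,f)
flow(i,i)
flow(i,j)
flow(j,b)
flow(j,d)
flow(j,e)
flow(j,f)
flow(j,i)
flow(j,j)

round 1: derive path(d,e) via R0 from edge(d,e)
round 1: derive path(d,f) via R0 from edge(d,f)
round 1: derive path(d,j) via R0 from edge(d,j)
round 1: derive path(e,f) via R0 from edge(e,f)
round 1: derive path(e,i) via R0 from edge(e,i)
round 1: derive path(f,e) via R0 from edge(f,e)
round 1: derive path(f,i) via R0 from edge(f,i)
round 1: derive path(g,e) via R0 from edge(g,e)
round 1: derive path(g,f) via R0 from edge(g,f)
round 1: derive path(g,j) via R0 from edge(g,j)
round 1: derive path(i,j) via R0 from edge(i,j)
round 1: derive path(j,b) via R0 from edge(j,b)
round 1: derive path(j,d) via R0 from edge(j,d)
round 1: derive path(j,i) via R0 from edge(j,i)
round 2: derive path(d,b) via R1 from path(d,j), edge(j,b)
round 2: derive path(d,d) via R1 from path(d,j), edge(j,d)
round 2: derive path(d,i) via R1 from path(d,e), edge(e,i)
round 2: derive path(e,e) via R1 from path(e,f), edge(f,e)
round 2: derive path(e,j) via R1 from path(e,i), edge(i,j)
round 2: derive path(f,f) via R1 from path(f,e), edge(e,f)
round 2: derive path(f,j) via R1 from path(f,i), edge(i,j)
round 2: derive path(g,b) via R1 from path(g,j), edge(j,b)
round 2: derive path(g,d) via R1 from path(g,j), edge(j,d)
round 2: derive path(g,i) via R1 from path(g,e), edge(e,i)
round 2: derive path(i,b) via R1 from path(i,j), edge(j,b)
round 2: derive path(i,d) via R1 from path(i,j), edge(j,d)
round 2: derive path(i,i) via R1 from path(i,j), edge(j,i)
round 2: derive path(j,e) via R1 from path(j,d), edge(d,e)
round 2: derive path(j,f) via R1 from path(j,d), edge(d,f)
round 2: derive path(j,j) via R1 from path(j,d), edge(d,j)
round 2: derive flow(d,e) via R2 from path(d,e)
round 2: derive flow(d,f) via R2 from path(d,f)
round 2: derive flow(d,j) via R2 from path(d,j)
round 2: derive flow(e,f) via R2 from path(e,f)
round 2: derive flow(e,i) via R2 from path(e,i)
round 2: derive flow(f,e) via R2 from path(f,e)
round 2: derive flow(f,i) via R2 from path(f,i)
round 2: derive flow(g,e) via R2 from path(g,e)
round 2: derive flow(g,f) via R2 from path(g,f)
round 2: derive flow(g,j) via R2 from path(g,j)
round 2: derive flow(i,j) via R2 from path(i,j)
round 2: derive flow(j,b) via R2 from path(j,b)
round 2: derive flow(j,d) via R2 from path(j,d)
round 2: derive flow(j,i) via R2 from path(j,i)
round 3: derive path(e,b) via R1 from path(e,j), edge(j,b)
round 3: derive path(e,d) via R1 from path(e,j), edge(j,d)
round 3: derive path(f,b) via R1 from path(f,j), edge(j,b)
round 3: derive path(f,d) via R1 from path(f,j), edge(j,d)
round 3: derive path(i,e) via R1 from path(i,d), edge(d,e)
round 3: derive path(i,f) via R1 from path(i,d), edge(d,f)
round 3: derive flow(d,b) via R2 from path(d,b)
round 3: derive flow(d,d) via R2 from path(d,d)
round 3: derive flow(d,i) via R2 from path(d,i)
round 3: derive flow(e,e) via R2 from path(e,e)
round 3: derive flow(e,j) via R2 from path(e,j)
round 3: derive flow(f,f) via R2 from path(f,f)
round 3: derive flow(f,j) via R2 from path(f,j)
round 3: derive flow(g,b) via R2 from path(g,b)
round 3: derive flow(g,d) via R2 from path(g,d)
round 3: derive flow(g,i) via R2 from path(g,i)
round 3: derive flow(i,b) via R2 from path(i,b)
round 3: derive flow(i,d) via R2 from path(i,d)
round 3: derive flow(i,i) via R2 from path(i,i)
round 3: derive flow(j,e) via R2 from path(j,e)
round 3: derive flow(j,f) via R2 from path(j,f)
round 3: derive flow(j,j) via R2 from path(j,j)
round 4: derive flow(e,b) via R2 from path(e,b)
round 4: derive flow(e,d) via R2 from path(e,d)
round 4: derive flow(f,b) via R2 from path(f,b)
round 4: derive flow(f,d) via R2 from path(f,d)
round 4: derive flow(i,e) via R2 from path(i,e)
round 4: derive flow(i,f) via R2 from path(i,f)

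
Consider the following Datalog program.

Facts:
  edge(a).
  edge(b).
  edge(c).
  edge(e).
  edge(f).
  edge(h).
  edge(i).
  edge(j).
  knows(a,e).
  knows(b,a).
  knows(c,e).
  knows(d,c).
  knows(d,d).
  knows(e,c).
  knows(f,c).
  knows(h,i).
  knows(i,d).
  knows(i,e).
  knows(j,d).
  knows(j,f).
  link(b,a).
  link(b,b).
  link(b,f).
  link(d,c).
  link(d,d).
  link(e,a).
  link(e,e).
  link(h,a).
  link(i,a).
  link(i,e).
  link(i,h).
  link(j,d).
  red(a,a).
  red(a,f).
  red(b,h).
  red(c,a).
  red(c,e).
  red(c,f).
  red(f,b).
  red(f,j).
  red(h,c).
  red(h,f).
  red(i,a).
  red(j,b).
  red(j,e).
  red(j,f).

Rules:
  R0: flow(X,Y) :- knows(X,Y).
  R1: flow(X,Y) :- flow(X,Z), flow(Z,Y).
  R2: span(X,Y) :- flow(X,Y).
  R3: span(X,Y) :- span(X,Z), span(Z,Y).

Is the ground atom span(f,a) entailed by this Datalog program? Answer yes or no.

no

round 1: derive flow(a,e) via R0 from knows(a,e)
round 1: derive flow(b,a) via R0 from knows(b,a)
round 1: derive flow(c,e) via R0 from knows(c,e)
round 1: derive flow(d,c) via R0 from knows(d,c)
round 1: derive flow(d,d) via R0 from knows(d,d)
round 1: derive flow(e,c) via R0 from knows(e,c)
round 1: derive flow(f,c) via R0 from knows(f,c)
round 1: derive flow(h,i) via R0 from knows(h,i)
round 1: derive flow(i,d) via R0 from knows(i,d)
round 1: derive flow(i,e) via R0 from knows(i,e)
round 1: derive flow(j,d) via R0 from knows(j,d)
round 1: derive flow(j,f) via R0 from knows(j,f)
round 2: derive flow(a,c) via R1 from flow(a,e), flow(e,c)
round 2: derive flow(b,e) via R1 from flow(b,a), flow(a,e)
round 2: derive flow(c,c) via R1 from flow(c,e), flow(e,c)
round 2: derive flow(d,e) via R1 from flow(d,c), flow(c,e)
round 2: derive flow(e,e) via R1 from flow(e,c), flow(c,e)
round 2: derive flow(f,e) via R1 from flow(f,c), flow(c,e)
round 2: derive flow(h,d) via R1 from flow(h,i), flow(i,d)
round 2: derive flow(h,e) via R1 from flow(h,i), flow(i,e)
round 2: derive flow(i,c) via R1 from flow(i,d), flow(d,c)
round 2: derive flow(j,c) via R1 from flow(j,d), flow(d,c)
round 2: derive span(a,e) via R2 from flow(a,e)
round 2: derive span(b,a) via R2 from flow(b,a)
round 2: derive span(c,e) via R2 from flow(c,e)
round 2: derive span(d,c) via R2 from flow(d,c)
round 2: derive span(d,d) via R2 from flow(d,d)
round 2: derive span(e,c) via R2 from flow(e,c)
round 2: derive span(f,c) via R2 from flow(f,c)
round 2: derive span(h,i) via R2 from flow(h,i)
round 2: derive span(i,d) via R2 from flow(i,d)
round 2: derive span(i,e) via R2 from flow(i,e)
round 2: derive span(j,d) via R2 from flow(j,d)
round 2: derive span(j,f) via R2 from flow(j,f)
round 3: derive flow(b,c) via R1 from flow(b,a), flow(a,c)
round 3: derive flow(h,c) via R1 from flow(h,d), flow(d,c)
round 3: derive flow(j,e) via R1 from flow(j,c), flow(c,e)
round 3: derive span(a,c) via R2 from flow(a,c)
round 3: derive span(b,e) via R2 from flow(b,e)
round 3: derive span(c,c) via R2 from flow(c,c)
round 3: derive span(d,e) via R2 from flow(d,e)
round 3: derive span(e,e) via R2 from flow(e,e)
round 3: derive span(f,e) via R2 from flow(f,e)
round 3: derive span(h,d) via R2 from flow(h,d)
round 3: derive span(h,e) via R2 from flow(h,e)
round 3: derive span(i,c) via R2 from flow(i,c)
round 3: derive span(j,c) via R2 from flow(j,c)
round 4: derive span(b,c) via R2 from flow(b,c)
round 4: derive span(h,c) via R2 from flow(h,c)
round 4: derive span(j,e) via R2 from flow(j,e)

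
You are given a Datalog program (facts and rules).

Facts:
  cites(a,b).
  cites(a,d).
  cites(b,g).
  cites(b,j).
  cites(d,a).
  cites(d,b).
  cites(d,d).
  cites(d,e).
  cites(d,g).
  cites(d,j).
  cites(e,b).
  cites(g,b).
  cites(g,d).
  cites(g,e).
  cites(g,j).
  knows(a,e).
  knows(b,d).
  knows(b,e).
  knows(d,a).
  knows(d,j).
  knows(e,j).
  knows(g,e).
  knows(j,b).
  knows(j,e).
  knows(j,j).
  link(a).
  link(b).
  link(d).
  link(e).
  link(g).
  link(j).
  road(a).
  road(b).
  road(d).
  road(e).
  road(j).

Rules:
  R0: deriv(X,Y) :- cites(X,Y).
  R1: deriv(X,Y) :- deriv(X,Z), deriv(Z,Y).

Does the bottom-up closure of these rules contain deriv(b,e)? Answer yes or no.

yes

round 1: derive deriv(a,b) via R0 from cites(a,b)
round 1: derive deriv(a,d) via R0 from cites(a,d)
round 1: derive deriv(b,g) via R0 from cites(b,g)
round 1: derive deriv(b,j) via R0 from cites(b,j)
round 1: derive deriv(d,a) via R0 from cites(d,a)
round 1: derive deriv(d,b) via R0 from cites(d,b)
round 1: derive deriv(d,d) via R0 from cites(d,d)
round 1: derive deriv(d,e) via R0 from cites(d,e)
round 1: derive deriv(d,g) via R0 from cites(d,g)
round 1: derive deriv(d,j) via R0 from cites(d,j)
round 1: derive deriv(e,b) via R0 from cites(e,b)
round 1: derive deriv(g,b) via R0 from cites(g,b)
round 1: derive deriv(g,d) via R0 from cites(g,d)
round 1: derive deriv(g,e) via R0 from cites(g,e)
round 1: derive deriv(g,j) via R0 from cites(g,j)
round 2: derive deriv(a,a) via R1 from deriv(a,d), deriv(d,a)
round 2: derive deriv(a,e) via R1 from deriv(a,d), deriv(d,e)
round 2: derive deriv(a,g) via R1 from deriv(a,b), deriv(b,g)
round 2: derive deriv(a,j) via R1 from deriv(a,b), deriv(b,j)
round 2: derive deriv(b,b) via R1 from deriv(b,g), deriv(g,b)
round 2: derive deriv(b,d) via R1 from deriv(b,g), deriv(g,d)
round 2: derive deriv(b,e) via R1 from deriv(b,g), deriv(g,e)
round 2: derive deriv(e,g) via R1 from deriv(e,b), deriv(b,g)
round 2: derive deriv(e,j) via R1 from deriv(e,b), deriv(b,j)
round 2: derive deriv(g,a) via R1 from deriv(g,d), deriv(d,a)
round 2: derive deriv(g,g) via R1 from deriv(g,b), deriv(b,g)
round 3: derive deriv(b,a) via R1 from deriv(b,d), deriv(d,a)
round 3: derive deriv(e,a) via R1 from deriv(e,g), deriv(g,a)
round 3: derive deriv(e,d) via R1 from deriv(e,b), deriv(b,d)
round 3: derive deriv(e,e) via R1 from deriv(e,b), deriv(b,e)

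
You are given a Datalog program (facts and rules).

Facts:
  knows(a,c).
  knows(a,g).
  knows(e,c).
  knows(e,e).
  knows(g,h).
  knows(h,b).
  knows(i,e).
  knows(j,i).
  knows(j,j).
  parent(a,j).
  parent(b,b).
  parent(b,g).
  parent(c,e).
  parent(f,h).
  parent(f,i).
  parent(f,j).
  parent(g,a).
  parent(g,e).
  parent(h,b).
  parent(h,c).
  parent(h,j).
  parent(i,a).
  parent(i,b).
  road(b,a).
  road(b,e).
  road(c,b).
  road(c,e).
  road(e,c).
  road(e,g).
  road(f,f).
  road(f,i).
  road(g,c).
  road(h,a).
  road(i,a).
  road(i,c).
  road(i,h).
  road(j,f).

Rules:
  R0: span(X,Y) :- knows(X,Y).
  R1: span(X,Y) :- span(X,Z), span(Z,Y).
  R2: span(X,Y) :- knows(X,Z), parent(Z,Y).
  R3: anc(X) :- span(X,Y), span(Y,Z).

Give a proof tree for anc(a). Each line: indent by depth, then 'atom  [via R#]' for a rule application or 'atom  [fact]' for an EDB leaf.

round 1: derive span(a,c) via R0 from knows(a,c)
round 1: derive span(a,g) via R0 from knows(a,g)
round 1: derive span(e,c) via R0 from knows(e,c)
round 1: derive span(e,e) via R0 from knows(e,e)
round 1: derive span(g,h) via R0 from knows(g,h)
round 1: derive span(h,b) via R0 from knows(h,b)
round 1: derive span(i,e) via R0 from knows(i,e)
round 1: derive span(j,i) via R0 from knows(j,i)
round 1: derive span(j,j) via R0 from knows(j,j)
round 1: derive span(a,a) via R2 from knows(a,g), parent(g,a)
round 1: derive span(a,e) via R2 from knows(a,c), parent(c,e)
round 1: derive span(g,b) via R2 from knows(g,h), parent(h,b)
round 1: derive span(g,c) via R2 from knows(g,h), parent(h,c)
round 1: derive span(g,j) via R2 from knows(g,h), parent(h,j)
round 1: derive span(h,g) via R2 from knows(h,b), parent(b,g)
round 1: derive span(j,a) via R2 from knows(j,i), parent(i,a)
round 1: derive span(j,b) via R2 from knows(j,i), parent(i,b)
round 2: derive span(a,b) via R1 from span(a,g), span(g,b)
round 2: derive span(a,h) via R1 from span(a,g), span(g,h)
round 2: derive span(a,j) via R1 from span(a,g), span(g,j)
round 2: derive span(g,a) via R1 from span(g,j), span(j,a)
round 2: derive span(g,g) via R1 from span(g,h), span(h,g)
round 2: derive span(g,i) via R1 from span(g,j), span(j,i)
round 2: derive span(h,c) via R1 from span(h,g), span(g,c)
round 2: derive span(h,h) via R1 from span(h,g), span(g,h)
round 2: derive span(h,j) via R1 from span(h,g), span(g,j)
round 2: derive span(i,c) via R1 from span(i,e), span(e,c)
round 2: derive span(j,c) via R1 from span(j,a), span(a,c)
round 2: derive span(j,e) via R1 from span(j,a), span(a,e)
round 2: derive span(j,g) via R1 from span(j,a), span(a,g)
round 2: derive anc(a) via R3 from span(a,a), span(a,a)
round 2: derive anc(e) via R3 from span(e,e), span(e,c)
round 2: derive anc(g) via R3 from span(g,h), span(h,b)
round 2: derive anc(h) via R3 from span(h,g), span(g,b)
round 2: derive anc(i) via R3 from span(i,e), span(e,c)
round 2: derive anc(j) via R3 from span(j,a), span(a,a)
round 3: derive span(a,i) via R1 from span(a,g), span(g,i)
round 3: derive span(g,e) via R1 from span(g,a), span(a,e)
round 3: derive span(h,a) via R1 from span(h,g), span(g,a)
round 3: derive span(h,e) via R1 from span(h,j), span(j,e)
round 3: derive span(h,i) via R1 from span(h,g), span(g,i)
round 3: derive span(j,h) via R1 from span(j,a), span(a,h)

anc(a)  [via R3]
  span(a,a)  [via R2]
    knows(a,g)  [fact]
    parent(g,a)  [fact]
  span(a,a)  [via R2]
    knows(a,g)  [fact]
    parent(g,a)  [fact]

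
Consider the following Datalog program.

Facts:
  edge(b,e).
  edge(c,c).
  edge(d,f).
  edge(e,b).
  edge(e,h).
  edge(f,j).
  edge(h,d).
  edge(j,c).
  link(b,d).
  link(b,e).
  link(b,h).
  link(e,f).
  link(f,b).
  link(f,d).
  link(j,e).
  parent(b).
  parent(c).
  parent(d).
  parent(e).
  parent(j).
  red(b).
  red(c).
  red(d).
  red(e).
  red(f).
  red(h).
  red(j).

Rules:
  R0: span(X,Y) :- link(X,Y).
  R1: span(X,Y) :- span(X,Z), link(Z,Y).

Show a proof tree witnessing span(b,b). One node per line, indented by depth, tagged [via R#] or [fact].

round 1: derive span(b,d) via R0 from link(b,d)
round 1: derive span(b,e) via R0 from link(b,e)
round 1: derive span(b,h) via R0 from link(b,h)
round 1: derive span(e,f) via R0 from link(e,f)
round 1: derive span(f,b) via R0 from link(f,b)
round 1: derive span(f,d) via R0 from link(f,d)
round 1: derive span(j,e) via R0 from link(j,e)
round 2: derive span(b,f) via R1 from span(b,e), link(e,f)
round 2: derive span(e,b) via R1 from span(e,f), link(f,b)
round 2: derive span(e,d) via R1 from span(e,f), link(f,d)
round 2: derive span(f,e) via R1 from span(f,b), link(b,e)
round 2: derive span(f,h) via R1 from span(f,b), link(b,h)
round 2: derive span(j,f) via R1 from span(j,e), link(e,f)
round 3: derive span(b,b) via R1 from span(b,f), link(f,b)
round 3: derive span(e,e) via R1 from span(e,b), link(b,e)
round 3: derive span(e,h) via R1 from span(e,b), link(b,h)
round 3: derive span(f,f) via R1 from span(f,e), link(e,f)
round 3: derive span(j,b) via R1 from span(j,f), link(f,b)
round 3: derive span(j,d) via R1 from span(j,f), link(f,d)
round 4: derive span(j,h) via R1 from span(j,b), link(b,h)

span(b,b)  [via R1]
  span(b,f)  [via R1]
    span(b,e)  [via R0]
      link(b,e)  [fact]
    link(e,f)  [fact]
  link(f,b)  [fact]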